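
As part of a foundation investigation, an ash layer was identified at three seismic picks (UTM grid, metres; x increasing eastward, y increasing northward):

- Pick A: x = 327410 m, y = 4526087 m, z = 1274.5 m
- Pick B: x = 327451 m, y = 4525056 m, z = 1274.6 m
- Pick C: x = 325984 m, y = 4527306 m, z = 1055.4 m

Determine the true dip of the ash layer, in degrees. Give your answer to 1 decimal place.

9.0°

Let the plane be z = a·x + b·y + c.
Pick B−Pick A: 41a − 1031b = 0.1;  Pick C−Pick A: −1426a + 1219b = −219.1.
Solving gives a = 0.15897, b = 0.00622.
Gradient magnitude |∇z| = √(a² + b²) = √(0.02527 + 0.00004) = 0.15909.
True dip = arctan(0.15909) = 9.0°, dipping toward W (azimuth ≈ 268°).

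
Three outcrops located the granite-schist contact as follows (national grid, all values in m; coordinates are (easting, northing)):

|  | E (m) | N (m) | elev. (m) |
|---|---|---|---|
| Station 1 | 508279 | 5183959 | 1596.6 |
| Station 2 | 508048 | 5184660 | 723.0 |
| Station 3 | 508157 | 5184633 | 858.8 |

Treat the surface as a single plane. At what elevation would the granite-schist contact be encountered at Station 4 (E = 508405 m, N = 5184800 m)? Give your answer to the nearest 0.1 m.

959.9 m

Two edge vectors: Station 1→Station 2 = (-231, 701, -873.6), Station 1→Station 3 = (-122, 674, -737.8).
Normal n = (Station 1→Station 2) × (Station 1→Station 3) = (71608.6, -63852.6, -70172).
So ∂z/∂E = −n_x/n_z = 1.020472553 and ∂z/∂N = −n_y/n_z = −0.909944137.
Intercept c from Station 1: 1596.6 − 518684.77 + 4717113.10 = 4200024.93.
At (508405, 5184800): z = 518813.3 − 4717878.4 + 4200024.93 = 959.9 m.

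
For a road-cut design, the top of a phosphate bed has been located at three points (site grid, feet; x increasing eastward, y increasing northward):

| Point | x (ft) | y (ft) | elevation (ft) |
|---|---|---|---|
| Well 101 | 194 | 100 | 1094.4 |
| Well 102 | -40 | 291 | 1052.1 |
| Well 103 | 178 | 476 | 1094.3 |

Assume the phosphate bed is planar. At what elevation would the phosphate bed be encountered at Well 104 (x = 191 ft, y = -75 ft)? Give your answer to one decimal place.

1092.5 ft

Let the plane be z = a·x + b·y + c.
Well 102−Well 101: −234a + 191b = −42.3;  Well 103−Well 101: −16a + 376b = −0.1.
Solving gives a = 0.18705, b = 0.00769.
Then c = 1094.4 − a·194 − b·100 = 1057.34.
At (191, -75): z = 35.7 − 0.6 + 1057.34 = 1092.5 ft.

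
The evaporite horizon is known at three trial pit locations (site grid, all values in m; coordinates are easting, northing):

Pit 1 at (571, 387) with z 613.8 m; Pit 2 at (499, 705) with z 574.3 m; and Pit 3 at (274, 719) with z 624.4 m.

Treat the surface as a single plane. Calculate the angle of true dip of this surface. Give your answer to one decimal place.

16.3°

Two edge vectors: Pit 1→Pit 2 = (-72, 318, -39.5), Pit 1→Pit 3 = (-297, 332, 10.6).
Normal n = (Pit 1→Pit 2) × (Pit 1→Pit 3) = (16484.8, 12494.7, 70542).
So ∂z/∂easting = −n_x/n_z = −0.23369 and ∂z/∂northing = −n_y/n_z = −0.17712.
Gradient magnitude |∇z| = √(a² + b²) = √(0.05461 + 0.03137) = 0.29323.
True dip = arctan(0.29323) = 16.3°, dipping toward NE (azimuth ≈ 053°).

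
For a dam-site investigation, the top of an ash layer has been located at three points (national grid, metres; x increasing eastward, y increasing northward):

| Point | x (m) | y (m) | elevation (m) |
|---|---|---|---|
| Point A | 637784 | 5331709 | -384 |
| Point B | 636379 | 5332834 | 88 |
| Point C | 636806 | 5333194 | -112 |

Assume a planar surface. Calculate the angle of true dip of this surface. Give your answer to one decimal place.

Two edge vectors: Point A→Point B = (-1405, 1125, 472), Point A→Point C = (-978, 1485, 272).
Normal n = (Point A→Point B) × (Point A→Point C) = (-394920, -79456, -986175).
So ∂z/∂x = −n_x/n_z = −0.40046 and ∂z/∂y = −n_y/n_z = −0.08057.
Gradient magnitude |∇z| = √(a² + b²) = √(0.16037 + 0.00649) = 0.40848.
True dip = arctan(0.40848) = 22.2°, dipping toward ENE (azimuth ≈ 079°).

22.2°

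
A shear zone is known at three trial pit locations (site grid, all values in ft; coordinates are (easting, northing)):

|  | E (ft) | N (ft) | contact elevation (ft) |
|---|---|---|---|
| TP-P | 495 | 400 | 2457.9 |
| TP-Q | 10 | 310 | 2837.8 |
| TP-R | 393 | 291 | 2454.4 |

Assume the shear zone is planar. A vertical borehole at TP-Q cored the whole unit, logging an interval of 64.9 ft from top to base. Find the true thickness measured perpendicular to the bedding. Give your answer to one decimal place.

Two edge vectors: TP-P→TP-Q = (-485, -90, 379.9), TP-P→TP-R = (-102, -109, -3.5).
Normal n = (TP-P→TP-Q) × (TP-P→TP-R) = (41724.1, -40447.3, 43685).
So ∂z/∂E = −n_x/n_z = −0.95511 and ∂z/∂N = −n_y/n_z = 0.92589.
|∇z| = √(a²+b²) = 1.33023, so dip δ = arctan(1.33023) = 53.07°.
True thickness = vertical thickness × cos δ = 64.9 × cos 53.07° = 39.0 ft.

39.0 ft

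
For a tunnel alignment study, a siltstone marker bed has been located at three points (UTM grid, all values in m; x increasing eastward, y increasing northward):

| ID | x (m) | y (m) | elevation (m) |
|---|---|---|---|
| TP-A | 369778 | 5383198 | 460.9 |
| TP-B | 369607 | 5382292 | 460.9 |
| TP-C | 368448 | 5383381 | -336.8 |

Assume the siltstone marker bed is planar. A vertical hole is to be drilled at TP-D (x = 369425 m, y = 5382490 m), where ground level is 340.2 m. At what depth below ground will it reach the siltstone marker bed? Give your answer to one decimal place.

Two edge vectors: TP-A→TP-B = (-171, -906, 0), TP-A→TP-C = (-1330, 183, -797.7).
Normal n = (TP-A→TP-B) × (TP-A→TP-C) = (722716.2, -136406.7, -1236273).
So ∂z/∂x = −n_x/n_z = 0.584592723 and ∂z/∂y = −n_y/n_z = −0.110337037.
Intercept c from TP-A: 460.9 − 216169.53 + 593966.12 = 378257.49.
At (369425, 5382490): z_contact = 215963.17 − 593888.00 + 378257.49 = 332.66 m.
Depth below ground = 340.2 − 332.66 = 7.5 m.

7.5 m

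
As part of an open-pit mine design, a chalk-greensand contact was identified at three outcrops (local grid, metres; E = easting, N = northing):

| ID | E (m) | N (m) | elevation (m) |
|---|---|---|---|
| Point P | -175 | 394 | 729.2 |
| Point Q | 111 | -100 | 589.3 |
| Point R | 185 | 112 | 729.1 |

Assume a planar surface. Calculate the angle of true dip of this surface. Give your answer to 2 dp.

Let the plane be z = a·E + b·N + c.
Point Q−Point P: 286a − 494b = −139.9;  Point R−Point P: 360a − 282b = −0.1.
Solving gives a = 0.40542, b = 0.51792.
Gradient magnitude |∇z| = √(a² + b²) = √(0.16437 + 0.26824) = 0.65773.
True dip = arctan(0.65773) = 33.33°, dipping toward SW (azimuth ≈ 218°).

33.33°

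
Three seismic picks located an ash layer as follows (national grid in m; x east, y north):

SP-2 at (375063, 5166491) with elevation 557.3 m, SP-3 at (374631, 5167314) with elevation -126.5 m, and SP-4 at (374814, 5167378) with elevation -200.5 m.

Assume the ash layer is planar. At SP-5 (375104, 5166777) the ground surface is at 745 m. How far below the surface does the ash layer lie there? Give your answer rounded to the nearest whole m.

444 m

Let the plane be z = a·x + b·y + c.
SP-3−SP-2: −432a + 823b = −683.8;  SP-4−SP-2: −249a + 887b = −757.8.
Solving gives a = −0.09614657, b = −0.88133089.
Then c = 557.3 − a·375063 − b·5166491 = 4590006.42.
At (375104, 5166777): z_contact = −36065.0 − 4553640.2 + 4590006.42 = 301.3 m.
Depth below ground = 745 − 301.3 = 444 m.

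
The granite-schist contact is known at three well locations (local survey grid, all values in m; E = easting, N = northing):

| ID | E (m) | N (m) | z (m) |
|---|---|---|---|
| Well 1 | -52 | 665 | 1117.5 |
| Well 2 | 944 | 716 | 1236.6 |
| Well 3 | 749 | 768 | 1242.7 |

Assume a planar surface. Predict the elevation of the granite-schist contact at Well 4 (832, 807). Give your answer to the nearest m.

1269 m

Let the plane be z = a·E + b·N + c.
Well 2−Well 1: 996a + 51b = 119.1;  Well 3−Well 1: 801a + 103b = 125.2.
Solving gives a = 0.09528, b = 0.47460.
Then c = 1117.5 − a·-52 − b·665 = 806.85.
At (832, 807): z = 79.3 + 383.0 + 806.85 = 1269.1 m.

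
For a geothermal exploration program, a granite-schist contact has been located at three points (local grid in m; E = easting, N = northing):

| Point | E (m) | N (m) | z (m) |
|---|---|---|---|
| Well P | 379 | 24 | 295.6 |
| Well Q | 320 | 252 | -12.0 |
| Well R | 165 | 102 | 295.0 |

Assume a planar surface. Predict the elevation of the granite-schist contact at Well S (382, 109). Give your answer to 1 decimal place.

Two edge vectors: Well P→Well Q = (-59, 228, -307.6), Well P→Well R = (-214, 78, -0.6).
Normal n = (Well P→Well Q) × (Well P→Well R) = (23856, 65791, 44190).
So ∂z/∂E = −n_x/n_z = −0.53985 and ∂z/∂N = −n_y/n_z = −1.48882.
Intercept c from Well P: 295.6 + 204.60 + 35.73 = 535.94.
At (382, 109): z = −206.2 − 162.3 + 535.94 = 167.4 m.

167.4 m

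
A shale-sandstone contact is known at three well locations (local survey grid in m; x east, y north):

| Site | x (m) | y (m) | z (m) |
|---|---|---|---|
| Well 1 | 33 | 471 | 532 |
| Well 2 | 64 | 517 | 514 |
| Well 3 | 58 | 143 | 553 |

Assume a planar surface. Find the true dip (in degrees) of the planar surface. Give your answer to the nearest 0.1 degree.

Two edge vectors: Well 1→Well 2 = (31, 46, -18), Well 1→Well 3 = (25, -328, 21).
Normal n = (Well 1→Well 2) × (Well 1→Well 3) = (-4938, -1101, -11318).
So ∂z/∂x = −n_x/n_z = −0.43630 and ∂z/∂y = −n_y/n_z = −0.09728.
Gradient magnitude |∇z| = √(a² + b²) = √(0.19035 + 0.00946) = 0.44701.
True dip = arctan(0.44701) = 24.1°, dipping toward ENE (azimuth ≈ 077°).

24.1°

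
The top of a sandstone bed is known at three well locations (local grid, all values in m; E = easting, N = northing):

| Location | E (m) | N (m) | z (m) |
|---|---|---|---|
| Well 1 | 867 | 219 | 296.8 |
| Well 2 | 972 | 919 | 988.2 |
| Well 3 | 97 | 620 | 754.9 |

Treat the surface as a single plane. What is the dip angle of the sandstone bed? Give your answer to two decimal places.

45.05°

Two edge vectors: Well 1→Well 2 = (105, 700, 691.4), Well 1→Well 3 = (-770, 401, 458.1).
Normal n = (Well 1→Well 2) × (Well 1→Well 3) = (43418.6, -580478.5, 581105).
So ∂z/∂E = −n_x/n_z = −0.07472 and ∂z/∂N = −n_y/n_z = 0.99892.
Gradient magnitude |∇z| = √(a² + b²) = √(0.00558 + 0.99784) = 1.00171.
True dip = arctan(1.00171) = 45.05°, dipping toward S (azimuth ≈ 176°).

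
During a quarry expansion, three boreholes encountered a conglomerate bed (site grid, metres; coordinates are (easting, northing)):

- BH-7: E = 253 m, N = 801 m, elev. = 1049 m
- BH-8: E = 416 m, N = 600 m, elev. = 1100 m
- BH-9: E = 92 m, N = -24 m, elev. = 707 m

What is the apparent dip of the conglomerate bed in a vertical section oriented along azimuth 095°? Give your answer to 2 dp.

32.49°

Two edge vectors: BH-7→BH-8 = (163, -201, 51), BH-7→BH-9 = (-161, -825, -342).
Normal n = (BH-7→BH-8) × (BH-7→BH-9) = (110817, 47535, -166836).
So ∂z/∂E = −n_x/n_z = 0.66423 and ∂z/∂N = −n_y/n_z = 0.28492.
Unit vector along 095° is (sin 95°, cos 95°) = (0.9962, -0.0872).
Slope in that direction = a·(0.9962) + b·(-0.0872) = 0.63687.
Apparent dip = arctan|0.63687| = 32.49° (true dip is 35.9°, so apparent ≤ true as expected).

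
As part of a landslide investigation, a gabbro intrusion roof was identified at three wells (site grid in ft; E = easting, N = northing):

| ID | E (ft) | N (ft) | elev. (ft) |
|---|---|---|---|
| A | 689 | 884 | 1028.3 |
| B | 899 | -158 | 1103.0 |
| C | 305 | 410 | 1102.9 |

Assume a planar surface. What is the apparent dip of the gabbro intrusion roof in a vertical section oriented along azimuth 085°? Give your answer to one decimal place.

5.3°

Let the plane be z = a·E + b·N + c.
B−A: 210a − 1042b = 74.7;  C−A: −384a − 474b = 74.6.
Solving gives a = −0.08471, b = −0.08876.
Unit vector along 085° is (sin 85°, cos 85°) = (0.9962, 0.0872).
Slope in that direction = a·(0.9962) + b·(0.0872) = −0.09212.
Apparent dip = arctan|0.09212| = 5.3° (true dip is 7.0°, so apparent ≤ true as expected).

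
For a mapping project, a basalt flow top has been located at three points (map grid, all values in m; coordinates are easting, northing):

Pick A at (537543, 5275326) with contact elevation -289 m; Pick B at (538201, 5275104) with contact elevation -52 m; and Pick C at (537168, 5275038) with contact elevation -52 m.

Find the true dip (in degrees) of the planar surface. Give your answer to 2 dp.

Two edge vectors: Pick A→Pick B = (658, -222, 237), Pick A→Pick C = (-375, -288, 237).
Normal n = (Pick A→Pick B) × (Pick A→Pick C) = (15642, -244821, -272754).
So ∂z/∂easting = −n_x/n_z = 0.05735 and ∂z/∂northing = −n_y/n_z = −0.89759.
Gradient magnitude |∇z| = √(a² + b²) = √(0.00329 + 0.80567) = 0.89942.
True dip = arctan(0.89942) = 41.97°, dipping toward N (azimuth ≈ 356°).

41.97°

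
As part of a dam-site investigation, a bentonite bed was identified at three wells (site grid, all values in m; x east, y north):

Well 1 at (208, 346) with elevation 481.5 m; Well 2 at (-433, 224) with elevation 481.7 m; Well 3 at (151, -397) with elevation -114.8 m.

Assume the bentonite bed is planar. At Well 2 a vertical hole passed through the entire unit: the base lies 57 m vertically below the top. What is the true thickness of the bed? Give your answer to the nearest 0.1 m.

Let the plane be z = a·x + b·y + c.
Well 2−Well 1: −641a − 122b = 0.2;  Well 3−Well 1: −57a − 743b = −596.3.
Solving gives a = −0.15533, b = 0.81447.
|∇z| = √(a²+b²) = 0.82915, so dip δ = arctan(0.82915) = 39.66°.
True thickness = vertical thickness × cos δ = 57 × cos 39.66° = 43.9 m.

43.9 m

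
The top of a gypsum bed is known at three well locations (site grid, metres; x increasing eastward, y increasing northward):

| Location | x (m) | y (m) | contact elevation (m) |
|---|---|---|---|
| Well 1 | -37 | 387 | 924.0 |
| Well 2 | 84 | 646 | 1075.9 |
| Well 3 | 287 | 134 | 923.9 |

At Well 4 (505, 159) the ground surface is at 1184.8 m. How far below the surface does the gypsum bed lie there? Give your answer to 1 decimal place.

Two edge vectors: Well 1→Well 2 = (121, 259, 151.9), Well 1→Well 3 = (324, -253, -0.1).
Normal n = (Well 1→Well 2) × (Well 1→Well 3) = (38404.8, 49227.7, -114529).
So ∂z/∂x = −n_x/n_z = 0.33533 and ∂z/∂y = −n_y/n_z = 0.42983.
Intercept c from Well 1: 924 + 12.41 − 166.34 = 770.06.
At (505, 159): z_contact = 169.34 + 68.34 + 770.06 = 1007.75 m.
Depth below ground = 1184.8 − 1007.75 = 177.1 m.

177.1 m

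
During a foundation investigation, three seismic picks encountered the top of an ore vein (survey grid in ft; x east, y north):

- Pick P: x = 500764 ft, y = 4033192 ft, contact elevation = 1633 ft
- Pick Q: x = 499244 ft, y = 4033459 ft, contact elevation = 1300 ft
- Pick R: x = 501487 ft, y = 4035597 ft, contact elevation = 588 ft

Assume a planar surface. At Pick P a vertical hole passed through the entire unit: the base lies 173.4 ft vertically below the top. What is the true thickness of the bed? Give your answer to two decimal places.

155.45 ft

Let the plane be z = a·x + b·y + c.
Pick Q−Pick P: −1520a + 267b = −333;  Pick R−Pick P: 723a + 2405b = −1045.
Solving gives a = 0.13559, b = −0.47527.
|∇z| = √(a²+b²) = 0.49424, so dip δ = arctan(0.49424) = 26.30°.
True thickness = vertical thickness × cos δ = 173.4 × cos 26.30° = 155.45 ft.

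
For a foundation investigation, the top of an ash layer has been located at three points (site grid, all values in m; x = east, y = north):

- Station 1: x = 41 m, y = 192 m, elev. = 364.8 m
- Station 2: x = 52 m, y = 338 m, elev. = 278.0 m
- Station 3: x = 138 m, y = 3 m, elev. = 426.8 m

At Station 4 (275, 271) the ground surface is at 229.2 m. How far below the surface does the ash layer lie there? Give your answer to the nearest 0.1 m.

Two edge vectors: Station 1→Station 2 = (11, 146, -86.8), Station 1→Station 3 = (97, -189, 62).
Normal n = (Station 1→Station 2) × (Station 1→Station 3) = (-7353.2, -9101.6, -16241).
So ∂z/∂x = −n_x/n_z = −0.45276 and ∂z/∂y = −n_y/n_z = −0.56041.
Intercept c from Station 1: 364.8 + 18.56 + 107.60 = 490.96.
At (275, 271): z_contact = −124.51 − 151.87 + 490.96 = 214.58 m.
Depth below ground = 229.2 − 214.58 = 14.6 m.

14.6 m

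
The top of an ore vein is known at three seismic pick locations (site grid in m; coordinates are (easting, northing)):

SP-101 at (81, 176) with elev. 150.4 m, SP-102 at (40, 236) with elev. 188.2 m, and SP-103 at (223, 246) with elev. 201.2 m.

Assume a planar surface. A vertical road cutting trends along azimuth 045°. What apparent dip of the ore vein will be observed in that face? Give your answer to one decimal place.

26.0°

Two edge vectors: SP-101→SP-102 = (-41, 60, 37.8), SP-101→SP-103 = (142, 70, 50.8).
Normal n = (SP-101→SP-102) × (SP-101→SP-103) = (402, 7450.4, -11390).
So ∂z/∂E = −n_x/n_z = 0.03529 and ∂z/∂N = −n_y/n_z = 0.65412.
Unit vector along 045° is (sin 45°, cos 45°) = (0.7071, 0.7071).
Slope in that direction = a·(0.7071) + b·(0.7071) = 0.48749.
Apparent dip = arctan|0.48749| = 26.0° (true dip is 33.2°, so apparent ≤ true as expected).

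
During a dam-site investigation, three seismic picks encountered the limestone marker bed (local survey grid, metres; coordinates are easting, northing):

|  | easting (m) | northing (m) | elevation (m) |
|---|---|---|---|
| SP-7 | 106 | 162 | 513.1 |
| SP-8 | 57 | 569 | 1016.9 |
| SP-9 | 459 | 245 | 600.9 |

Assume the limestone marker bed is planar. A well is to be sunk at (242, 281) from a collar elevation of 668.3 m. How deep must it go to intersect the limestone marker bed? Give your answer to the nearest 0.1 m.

14.1 m

Let the plane be z = a·easting + b·northing + c.
SP-8−SP-7: −49a + 407b = 503.8;  SP-9−SP-7: 353a + 83b = 87.8.
Solving gives a = −0.04116, b = 1.23288.
Then c = 513.1 − a·106 − b·162 = 317.74.
At (242, 281): z_contact = −9.96 + 346.44 + 317.74 = 654.22 m.
Depth below ground = 668.3 − 654.22 = 14.1 m.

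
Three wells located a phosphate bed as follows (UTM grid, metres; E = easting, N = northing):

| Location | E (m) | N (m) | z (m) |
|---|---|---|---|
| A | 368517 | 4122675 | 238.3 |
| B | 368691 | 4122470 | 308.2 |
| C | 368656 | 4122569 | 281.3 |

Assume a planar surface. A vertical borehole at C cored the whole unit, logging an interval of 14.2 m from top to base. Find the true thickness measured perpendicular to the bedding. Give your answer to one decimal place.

Let the plane be z = a·E + b·N + c.
B−A: 174a − 205b = 69.9;  C−A: 139a − 106b = 43.
Solving gives a = 0.13985, b = −0.22228.
|∇z| = √(a²+b²) = 0.26261, so dip δ = arctan(0.26261) = 14.71°.
True thickness = vertical thickness × cos δ = 14.2 × cos 14.71° = 13.7 m.

13.7 m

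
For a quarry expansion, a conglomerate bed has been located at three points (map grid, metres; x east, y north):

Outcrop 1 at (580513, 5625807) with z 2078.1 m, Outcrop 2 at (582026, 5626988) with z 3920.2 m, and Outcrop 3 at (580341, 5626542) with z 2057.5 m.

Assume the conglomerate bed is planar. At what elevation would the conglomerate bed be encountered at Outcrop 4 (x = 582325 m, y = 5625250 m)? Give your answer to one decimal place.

Two edge vectors: Outcrop 1→Outcrop 2 = (1513, 1181, 1842.1), Outcrop 1→Outcrop 3 = (-172, 735, -20.6).
Normal n = (Outcrop 1→Outcrop 2) × (Outcrop 1→Outcrop 3) = (-1378272.1, -285673.4, 1315187).
So ∂z/∂x = −n_x/n_z = 1.047966639 and ∂z/∂y = −n_y/n_z = 0.217211241.
Intercept c from Outcrop 1: 2078.1 − 608358.26 − 1221988.52 = −1828268.68.
At (582325, 5625250): z = 610257.2 + 1221867.5 − 1828268.68 = 3856.0 m.

3856.0 m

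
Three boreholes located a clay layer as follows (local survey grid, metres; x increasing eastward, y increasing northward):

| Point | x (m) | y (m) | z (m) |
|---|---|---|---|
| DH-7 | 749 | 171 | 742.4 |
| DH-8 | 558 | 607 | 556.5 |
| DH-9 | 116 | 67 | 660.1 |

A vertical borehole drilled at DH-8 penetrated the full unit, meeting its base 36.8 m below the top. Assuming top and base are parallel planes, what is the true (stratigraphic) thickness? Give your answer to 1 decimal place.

Let the plane be z = a·x + b·y + c.
DH-8−DH-7: −191a + 436b = −185.9;  DH-9−DH-7: −633a − 104b = −82.3.
Solving gives a = 0.18664, b = −0.34462.
|∇z| = √(a²+b²) = 0.39191, so dip δ = arctan(0.39191) = 21.40°.
True thickness = vertical thickness × cos δ = 36.8 × cos 21.40° = 34.3 m.

34.3 m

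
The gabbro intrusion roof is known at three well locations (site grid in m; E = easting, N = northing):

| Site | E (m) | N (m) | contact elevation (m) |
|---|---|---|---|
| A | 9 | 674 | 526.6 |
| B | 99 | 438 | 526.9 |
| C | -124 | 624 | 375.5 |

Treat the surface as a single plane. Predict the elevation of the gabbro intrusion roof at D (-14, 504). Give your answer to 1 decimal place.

439.5 m

Let the plane be z = a·E + b·N + c.
B−A: 90a − 236b = 0.3;  C−A: −133a − 50b = −151.1.
Solving gives a = 0.99405, b = 0.37782.
Then c = 526.6 − a·9 − b·674 = 263.00.
At (-14, 504): z = −13.9 + 190.4 + 263.00 = 439.5 m.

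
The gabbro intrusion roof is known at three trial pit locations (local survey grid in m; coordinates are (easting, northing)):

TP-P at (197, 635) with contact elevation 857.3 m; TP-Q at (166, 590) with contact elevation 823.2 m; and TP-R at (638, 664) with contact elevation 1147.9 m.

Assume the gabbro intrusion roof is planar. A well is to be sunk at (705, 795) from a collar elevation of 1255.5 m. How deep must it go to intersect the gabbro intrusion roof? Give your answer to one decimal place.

23.2 m

Two edge vectors: TP-P→TP-Q = (-31, -45, -34.1), TP-P→TP-R = (441, 29, 290.6).
Normal n = (TP-P→TP-Q) × (TP-P→TP-R) = (-12088.1, -6029.5, 18946).
So ∂z/∂E = −n_x/n_z = 0.63803 and ∂z/∂N = −n_y/n_z = 0.31825.
Intercept c from TP-P: 857.3 − 125.69 − 202.09 = 529.52.
At (705, 795): z_contact = 449.81 + 253.01 + 529.52 = 1232.34 m.
Depth below ground = 1255.5 − 1232.34 = 23.2 m.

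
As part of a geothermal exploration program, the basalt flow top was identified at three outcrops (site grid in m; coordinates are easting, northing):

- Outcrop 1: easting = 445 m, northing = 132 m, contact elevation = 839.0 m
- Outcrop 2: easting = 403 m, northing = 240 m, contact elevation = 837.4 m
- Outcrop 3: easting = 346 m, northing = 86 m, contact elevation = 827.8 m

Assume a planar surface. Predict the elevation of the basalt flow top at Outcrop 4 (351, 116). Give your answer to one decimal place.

829.0 m

Let the plane be z = a·easting + b·northing + c.
Outcrop 2−Outcrop 1: −42a + 108b = −1.6;  Outcrop 3−Outcrop 1: −99a − 46b = −11.2.
Solving gives a = 0.10165, b = 0.02471.
Then c = 839 − a·445 − b·132 = 790.50.
At (351, 116): z = 35.7 + 2.9 + 790.50 = 829.0 m.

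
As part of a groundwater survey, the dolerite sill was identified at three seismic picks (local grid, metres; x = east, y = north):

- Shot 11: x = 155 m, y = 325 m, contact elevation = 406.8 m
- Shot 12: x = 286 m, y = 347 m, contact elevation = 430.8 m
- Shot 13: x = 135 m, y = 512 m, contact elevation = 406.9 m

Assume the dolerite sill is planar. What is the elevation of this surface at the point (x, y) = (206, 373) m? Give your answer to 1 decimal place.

416.9 m

Let the plane be z = a·x + b·y + c.
Shot 12−Shot 11: 131a + 22b = 24;  Shot 13−Shot 11: −20a + 187b = 0.1.
Solving gives a = 0.17989, b = 0.01977.
Then c = 406.8 − a·155 − b·325 = 372.49.
At (206, 373): z = 37.1 + 7.4 + 372.49 = 416.9 m.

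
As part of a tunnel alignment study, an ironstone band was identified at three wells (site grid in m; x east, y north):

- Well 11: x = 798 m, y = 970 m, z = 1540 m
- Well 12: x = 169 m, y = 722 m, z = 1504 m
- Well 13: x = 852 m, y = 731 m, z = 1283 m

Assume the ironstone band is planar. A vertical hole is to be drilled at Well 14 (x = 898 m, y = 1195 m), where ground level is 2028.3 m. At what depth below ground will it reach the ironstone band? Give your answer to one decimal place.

Two edge vectors: Well 11→Well 12 = (-629, -248, -36), Well 11→Well 13 = (54, -239, -257).
Normal n = (Well 11→Well 12) × (Well 11→Well 13) = (55132, -163597, 163723).
So ∂z/∂x = −n_x/n_z = −0.336739 and ∂z/∂y = −n_y/n_z = 0.999230.
Intercept c from Well 11: 1540 + 268.72 − 969.25 = 839.46.
At (898, 1195): z_contact = −302.39 + 1194.08 + 839.46 = 1731.15 m.
Depth below ground = 2028.3 − 1731.15 = 297.1 m.

297.1 m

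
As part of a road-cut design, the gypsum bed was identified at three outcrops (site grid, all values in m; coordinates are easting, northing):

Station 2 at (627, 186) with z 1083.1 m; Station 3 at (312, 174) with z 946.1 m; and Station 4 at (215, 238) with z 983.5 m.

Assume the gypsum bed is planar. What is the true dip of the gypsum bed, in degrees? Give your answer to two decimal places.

Let the plane be z = a·easting + b·northing + c.
Station 3−Station 2: −315a − 12b = −137;  Station 4−Station 2: −412a + 52b = −99.6.
Solving gives a = 0.39013, b = 1.17567.
Gradient magnitude |∇z| = √(a² + b²) = √(0.15220 + 1.38220) = 1.23871.
True dip = arctan(1.23871) = 51.09°, dipping toward SSW (azimuth ≈ 198°).

51.09°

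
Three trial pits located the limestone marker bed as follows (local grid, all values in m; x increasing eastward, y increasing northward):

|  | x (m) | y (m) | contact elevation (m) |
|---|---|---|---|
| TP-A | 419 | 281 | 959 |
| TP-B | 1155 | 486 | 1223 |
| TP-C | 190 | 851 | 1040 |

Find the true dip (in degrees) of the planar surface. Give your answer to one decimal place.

Two edge vectors: TP-A→TP-B = (736, 205, 264), TP-A→TP-C = (-229, 570, 81).
Normal n = (TP-A→TP-B) × (TP-A→TP-C) = (-133875, -120072, 466465).
So ∂z/∂x = −n_x/n_z = 0.28700 and ∂z/∂y = −n_y/n_z = 0.25741.
Gradient magnitude |∇z| = √(a² + b²) = √(0.08237 + 0.06626) = 0.38552.
True dip = arctan(0.38552) = 21.1°, dipping toward SW (azimuth ≈ 228°).

21.1°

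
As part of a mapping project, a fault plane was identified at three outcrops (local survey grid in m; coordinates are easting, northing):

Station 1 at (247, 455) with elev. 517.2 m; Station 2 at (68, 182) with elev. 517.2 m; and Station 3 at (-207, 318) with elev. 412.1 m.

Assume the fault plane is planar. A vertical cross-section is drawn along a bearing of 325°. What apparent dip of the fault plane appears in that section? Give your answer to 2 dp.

Let the plane be z = a·easting + b·northing + c.
Station 2−Station 1: −179a − 273b = 0;  Station 3−Station 1: −454a − 137b = −105.1.
Solving gives a = 0.28860, b = −0.18923.
Unit vector along 325° is (sin 325°, cos 325°) = (-0.5736, 0.8192).
Slope in that direction = a·(-0.5736) + b·(0.8192) = −0.32054.
Apparent dip = arctan|0.32054| = 17.77° (true dip is 19.0°, so apparent ≤ true as expected).

17.77°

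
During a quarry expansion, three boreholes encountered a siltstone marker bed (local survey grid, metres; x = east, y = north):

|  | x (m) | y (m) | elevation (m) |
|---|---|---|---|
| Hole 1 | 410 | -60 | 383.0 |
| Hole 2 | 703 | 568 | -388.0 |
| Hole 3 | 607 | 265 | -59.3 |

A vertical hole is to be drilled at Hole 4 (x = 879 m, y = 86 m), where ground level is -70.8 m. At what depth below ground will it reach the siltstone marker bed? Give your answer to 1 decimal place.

108.0 m

Let the plane be z = a·x + b·y + c.
Hole 2−Hole 1: 293a + 628b = −771;  Hole 3−Hole 1: 197a + 325b = −442.3.
Solving gives a = −0.95432, b = −0.78246.
Then c = 383 − a·410 − b·-60 = 727.32.
At (879, 86): z_contact = −838.84 − 67.29 + 727.32 = -178.81 m.
Depth below ground = -70.8 − (-178.81) = 108.0 m.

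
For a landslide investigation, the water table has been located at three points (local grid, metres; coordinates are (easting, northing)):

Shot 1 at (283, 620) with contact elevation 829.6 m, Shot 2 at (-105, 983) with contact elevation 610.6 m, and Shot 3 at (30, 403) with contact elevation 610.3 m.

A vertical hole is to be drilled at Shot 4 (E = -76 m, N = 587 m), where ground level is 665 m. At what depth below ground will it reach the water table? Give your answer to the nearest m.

100 m

Two edge vectors: Shot 1→Shot 2 = (-388, 363, -219), Shot 1→Shot 3 = (-253, -217, -219.3).
Normal n = (Shot 1→Shot 2) × (Shot 1→Shot 3) = (-127128.9, -29681.4, 176035).
So ∂z/∂E = −n_x/n_z = 0.72218 and ∂z/∂N = −n_y/n_z = 0.16861.
Intercept c from Shot 1: 829.6 − 204.38 − 104.54 = 520.68.
At (-76, 587): z_contact = −54.9 + 99.0 + 520.68 = 564.8 m.
Depth below ground = 665 − 564.8 = 100 m.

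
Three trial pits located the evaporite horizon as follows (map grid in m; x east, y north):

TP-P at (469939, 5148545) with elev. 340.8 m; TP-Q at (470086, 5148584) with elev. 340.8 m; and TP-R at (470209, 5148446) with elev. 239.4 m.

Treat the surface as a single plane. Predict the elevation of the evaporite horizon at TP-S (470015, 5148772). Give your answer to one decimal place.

463.7 m

Let the plane be z = a·x + b·y + c.
TP-Q−TP-P: 147a + 39b = 0;  TP-R−TP-P: 270a − 99b = −101.4.
Solving gives a = −0.157660567, b = 0.594259060.
Then c = 340.8 − a·469939 − b·5148545 = −2985137.86.
At (470015, 5148772): z = −74102.8 + 3059704.4 − 2985137.86 = 463.7 m.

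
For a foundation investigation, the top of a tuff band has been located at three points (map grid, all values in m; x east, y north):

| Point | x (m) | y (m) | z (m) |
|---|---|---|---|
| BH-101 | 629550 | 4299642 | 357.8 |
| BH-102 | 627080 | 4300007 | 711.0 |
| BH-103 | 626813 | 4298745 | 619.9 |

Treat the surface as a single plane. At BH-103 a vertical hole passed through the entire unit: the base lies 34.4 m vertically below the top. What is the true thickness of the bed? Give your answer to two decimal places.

33.96 m

Two edge vectors: BH-101→BH-102 = (-2470, 365, 353.2), BH-101→BH-103 = (-2737, -897, 262.1).
Normal n = (BH-101→BH-102) × (BH-101→BH-103) = (412486.9, -319321.4, 3214595).
So ∂z/∂x = −n_x/n_z = −0.12832 and ∂z/∂y = −n_y/n_z = 0.09933.
|∇z| = √(a²+b²) = 0.16227, so dip δ = arctan(0.16227) = 9.22°.
True thickness = vertical thickness × cos δ = 34.4 × cos 9.22° = 33.96 m.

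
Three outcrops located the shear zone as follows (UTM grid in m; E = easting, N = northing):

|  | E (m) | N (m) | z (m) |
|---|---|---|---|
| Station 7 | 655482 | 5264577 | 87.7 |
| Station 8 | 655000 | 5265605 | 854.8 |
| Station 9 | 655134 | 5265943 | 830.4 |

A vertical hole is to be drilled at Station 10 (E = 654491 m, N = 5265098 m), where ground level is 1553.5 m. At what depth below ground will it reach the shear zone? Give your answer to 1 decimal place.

370.8 m

Two edge vectors: Station 7→Station 8 = (-482, 1028, 767.1), Station 7→Station 9 = (-348, 1366, 742.7).
Normal n = (Station 7→Station 8) × (Station 7→Station 9) = (-284363, 91030.6, -300668).
So ∂z/∂E = −n_x/n_z = −0.945770750 and ∂z/∂N = −n_y/n_z = 0.302761185.
Intercept c from Station 7: 87.7 + 619935.70 − 1593909.57 = −973886.17.
At (654491, 5265098): z_contact = −618998.44 + 1594067.31 − 973886.17 = 1182.70 m.
Depth below ground = 1553.5 − 1182.70 = 370.8 m.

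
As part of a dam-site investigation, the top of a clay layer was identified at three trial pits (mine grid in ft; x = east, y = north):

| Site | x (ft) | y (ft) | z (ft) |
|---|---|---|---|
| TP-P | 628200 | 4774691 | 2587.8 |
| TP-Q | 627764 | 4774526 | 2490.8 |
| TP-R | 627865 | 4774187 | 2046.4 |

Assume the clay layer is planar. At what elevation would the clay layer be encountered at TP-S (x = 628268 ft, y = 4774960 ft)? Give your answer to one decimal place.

Let the plane be z = a·x + b·y + c.
TP-Q−TP-P: −436a − 165b = −97;  TP-R−TP-P: −335a − 504b = −541.4.
Solving gives a = −0.245900443, b = 1.237652080.
Then c = 2587.8 − a·628200 − b·4774691 = −5752343.79.
At (628268, 4774960): z = −154491.4 + 5909739.2 − 5752343.79 = 2904.0 ft.

2904.0 ft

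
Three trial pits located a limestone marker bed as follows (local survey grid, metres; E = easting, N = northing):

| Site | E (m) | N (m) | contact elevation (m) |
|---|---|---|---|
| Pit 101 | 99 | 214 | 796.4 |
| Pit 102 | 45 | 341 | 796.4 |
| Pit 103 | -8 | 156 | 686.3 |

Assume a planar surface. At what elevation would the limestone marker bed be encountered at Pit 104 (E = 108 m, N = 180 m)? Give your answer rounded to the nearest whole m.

Two edge vectors: Pit 101→Pit 102 = (-54, 127, 0), Pit 101→Pit 103 = (-107, -58, -110.1).
Normal n = (Pit 101→Pit 102) × (Pit 101→Pit 103) = (-13982.7, -5945.4, 16721).
So ∂z/∂E = −n_x/n_z = 0.83624 and ∂z/∂N = −n_y/n_z = 0.35556.
Intercept c from Pit 101: 796.4 − 82.79 − 76.09 = 637.52.
At (108, 180): z = 90.3 + 64.0 + 637.52 = 791.8 m.

792 m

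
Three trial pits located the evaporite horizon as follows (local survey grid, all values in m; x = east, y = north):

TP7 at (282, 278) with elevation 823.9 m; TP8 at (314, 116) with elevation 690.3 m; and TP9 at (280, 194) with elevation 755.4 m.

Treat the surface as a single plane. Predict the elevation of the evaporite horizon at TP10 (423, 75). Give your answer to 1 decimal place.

Let the plane be z = a·x + b·y + c.
TP8−TP7: 32a − 162b = −133.6;  TP9−TP7: −2a − 84b = −68.5.
Solving gives a = −0.04163, b = 0.81647.
Then c = 823.9 − a·282 − b·278 = 608.66.
At (423, 75): z = −17.6 + 61.2 + 608.66 = 652.3 m.

652.3 m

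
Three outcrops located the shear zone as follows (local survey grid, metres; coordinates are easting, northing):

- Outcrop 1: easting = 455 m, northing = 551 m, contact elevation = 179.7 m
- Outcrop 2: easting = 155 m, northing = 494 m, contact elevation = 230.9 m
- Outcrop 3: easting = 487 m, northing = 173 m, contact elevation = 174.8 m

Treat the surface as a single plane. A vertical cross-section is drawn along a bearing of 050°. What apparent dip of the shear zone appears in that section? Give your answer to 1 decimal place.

7.5°

Let the plane be z = a·easting + b·northing + c.
Outcrop 2−Outcrop 1: −300a − 57b = 51.2;  Outcrop 3−Outcrop 1: 32a − 378b = −4.9.
Solving gives a = −0.17039, b = −0.00146.
Unit vector along 050° is (sin 50°, cos 50°) = (0.7660, 0.6428).
Slope in that direction = a·(0.7660) + b·(0.6428) = −0.13146.
Apparent dip = arctan|0.13146| = 7.5° (true dip is 9.7°, so apparent ≤ true as expected).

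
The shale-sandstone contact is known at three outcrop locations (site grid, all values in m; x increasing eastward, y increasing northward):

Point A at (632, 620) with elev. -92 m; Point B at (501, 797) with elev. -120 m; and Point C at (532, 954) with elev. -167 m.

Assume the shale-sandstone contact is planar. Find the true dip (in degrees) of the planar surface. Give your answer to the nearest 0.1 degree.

Two edge vectors: Point A→Point B = (-131, 177, -28), Point A→Point C = (-100, 334, -75).
Normal n = (Point A→Point B) × (Point A→Point C) = (-3923, -7025, -26054).
So ∂z/∂x = −n_x/n_z = −0.15057 and ∂z/∂y = −n_y/n_z = −0.26963.
Gradient magnitude |∇z| = √(a² + b²) = √(0.02267 + 0.07270) = 0.30883.
True dip = arctan(0.30883) = 17.2°, dipping toward NNE (azimuth ≈ 029°).

17.2°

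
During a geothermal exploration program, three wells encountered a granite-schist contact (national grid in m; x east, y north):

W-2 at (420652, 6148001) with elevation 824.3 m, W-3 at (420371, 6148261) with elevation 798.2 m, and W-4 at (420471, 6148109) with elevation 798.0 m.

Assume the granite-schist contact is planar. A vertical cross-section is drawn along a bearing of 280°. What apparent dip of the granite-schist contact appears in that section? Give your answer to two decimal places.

Let the plane be z = a·x + b·y + c.
W-3−W-2: −281a + 260b = −26.1;  W-4−W-2: −181a + 108b = −26.3.
Solving gives a = 0.24050, b = 0.15954.
Unit vector along 280° is (sin 280°, cos 280°) = (-0.9848, 0.1736).
Slope in that direction = a·(-0.9848) + b·(0.1736) = −0.20914.
Apparent dip = arctan|0.20914| = 11.81° (true dip is 16.1°, so apparent ≤ true as expected).

11.81°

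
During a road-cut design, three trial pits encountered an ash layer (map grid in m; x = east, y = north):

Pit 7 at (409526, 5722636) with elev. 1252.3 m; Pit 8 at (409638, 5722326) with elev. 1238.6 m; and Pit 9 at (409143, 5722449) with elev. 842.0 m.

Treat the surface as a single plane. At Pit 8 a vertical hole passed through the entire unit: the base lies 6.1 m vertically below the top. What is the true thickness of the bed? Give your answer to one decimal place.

Let the plane be z = a·x + b·y + c.
Pit 8−Pit 7: 112a − 310b = −13.7;  Pit 9−Pit 7: −383a − 187b = −410.3.
Solving gives a = 0.89230, b = 0.36657.
|∇z| = √(a²+b²) = 0.96466, so dip δ = arctan(0.96466) = 43.97°.
True thickness = vertical thickness × cos δ = 6.1 × cos 43.97° = 4.4 m.

4.4 m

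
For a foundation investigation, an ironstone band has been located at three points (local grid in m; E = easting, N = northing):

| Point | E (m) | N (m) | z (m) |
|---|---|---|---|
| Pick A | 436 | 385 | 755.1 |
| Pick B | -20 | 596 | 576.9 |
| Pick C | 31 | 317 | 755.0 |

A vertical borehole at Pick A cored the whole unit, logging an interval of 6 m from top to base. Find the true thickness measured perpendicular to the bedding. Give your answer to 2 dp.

5.08 m

Two edge vectors: Pick A→Pick B = (-456, 211, -178.2), Pick A→Pick C = (-405, -68, -0.1).
Normal n = (Pick A→Pick B) × (Pick A→Pick C) = (-12138.7, 72125.4, 116463).
So ∂z/∂E = −n_x/n_z = 0.10423 and ∂z/∂N = −n_y/n_z = −0.61930.
|∇z| = √(a²+b²) = 0.62801, so dip δ = arctan(0.62801) = 32.13°.
True thickness = vertical thickness × cos δ = 6 × cos 32.13° = 5.08 m.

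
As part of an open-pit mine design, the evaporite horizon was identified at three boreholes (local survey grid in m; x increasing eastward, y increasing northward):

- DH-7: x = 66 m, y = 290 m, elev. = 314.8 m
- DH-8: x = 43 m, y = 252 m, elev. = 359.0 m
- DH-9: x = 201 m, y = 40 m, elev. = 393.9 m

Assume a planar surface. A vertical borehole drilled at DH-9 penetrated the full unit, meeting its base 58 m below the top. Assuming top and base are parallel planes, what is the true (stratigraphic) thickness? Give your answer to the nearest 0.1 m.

40.4 m

Two edge vectors: DH-7→DH-8 = (-23, -38, 44.2), DH-7→DH-9 = (135, -250, 79.1).
Normal n = (DH-7→DH-8) × (DH-7→DH-9) = (8044.2, 7786.3, 10880).
So ∂z/∂x = −n_x/n_z = −0.73936 and ∂z/∂y = −n_y/n_z = −0.71565.
|∇z| = √(a²+b²) = 1.02898, so dip δ = arctan(1.02898) = 45.82°.
True thickness = vertical thickness × cos δ = 58 × cos 45.82° = 40.4 m.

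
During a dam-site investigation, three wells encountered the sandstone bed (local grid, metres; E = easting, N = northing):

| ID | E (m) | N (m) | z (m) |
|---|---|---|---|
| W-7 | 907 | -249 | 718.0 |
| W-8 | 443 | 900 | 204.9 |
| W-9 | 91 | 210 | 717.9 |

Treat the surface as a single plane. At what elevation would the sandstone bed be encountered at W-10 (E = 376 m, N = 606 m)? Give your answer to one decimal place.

Two edge vectors: W-7→W-8 = (-464, 1149, -513.1), W-7→W-9 = (-816, 459, -0.1).
Normal n = (W-7→W-8) × (W-7→W-9) = (235398, 418643.2, 724608).
So ∂z/∂E = −n_x/n_z = −0.32486 and ∂z/∂N = −n_y/n_z = −0.57775.
Intercept c from W-7: 718 + 294.65 − 143.86 = 868.79.
At (376, 606): z = −122.1 − 350.1 + 868.79 = 396.5 m.

396.5 m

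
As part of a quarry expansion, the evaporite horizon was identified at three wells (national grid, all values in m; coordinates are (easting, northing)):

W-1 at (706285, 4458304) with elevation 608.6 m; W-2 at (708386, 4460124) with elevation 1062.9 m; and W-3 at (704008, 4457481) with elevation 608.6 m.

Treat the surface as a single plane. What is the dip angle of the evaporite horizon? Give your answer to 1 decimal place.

Two edge vectors: W-1→W-2 = (2101, 1820, 454.3), W-1→W-3 = (-2277, -823, 0).
Normal n = (W-1→W-2) × (W-1→W-3) = (373888.9, -1034441.1, 2415017).
So ∂z/∂E = −n_x/n_z = −0.15482 and ∂z/∂N = −n_y/n_z = 0.42834.
Gradient magnitude |∇z| = √(a² + b²) = √(0.02397 + 0.18347) = 0.45546.
True dip = arctan(0.45546) = 24.5°, dipping toward SSE (azimuth ≈ 160°).

24.5°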